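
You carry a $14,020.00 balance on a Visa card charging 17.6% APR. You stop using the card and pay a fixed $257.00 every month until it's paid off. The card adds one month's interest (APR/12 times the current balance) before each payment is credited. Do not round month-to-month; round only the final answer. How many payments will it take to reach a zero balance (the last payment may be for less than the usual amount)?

111 payments

Monthly rate r = 17.6%/12 = 1.46667% = 0.0146667.
Recurrence: B ← B·(1+r) − $257.00.
Month 1: interest $205.63; balance after payment $13,968.63.
Month 2: interest $204.87; balance after payment $13,916.50.
Closed form: n = −ln(1 − rB₀/P)/ln(1+r) = −ln(0.1999)/ln(1.01467) ≈ 110.573, so the balance reaches zero during payment 111.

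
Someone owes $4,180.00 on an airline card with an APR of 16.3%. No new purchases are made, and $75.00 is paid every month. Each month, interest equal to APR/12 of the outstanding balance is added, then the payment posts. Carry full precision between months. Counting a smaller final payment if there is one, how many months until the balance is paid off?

Monthly rate r = 16.3%/12 = 1.35833% = 0.0135833.
Recurrence: B ← B·(1+r) − $75.00.
Month 1: interest $56.78; balance after payment $4,161.78.
Month 2: interest $56.53; balance after payment $4,143.31.
Closed form: n = −ln(1 − rB₀/P)/ln(1+r) = −ln(0.24296)/ln(1.01358) ≈ 104.869, so the balance reaches zero during payment 105.

105 payments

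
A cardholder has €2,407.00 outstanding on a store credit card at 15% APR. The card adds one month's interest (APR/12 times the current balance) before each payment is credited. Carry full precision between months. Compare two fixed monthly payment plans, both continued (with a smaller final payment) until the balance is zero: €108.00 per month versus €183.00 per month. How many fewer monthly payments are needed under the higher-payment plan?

Monthly rate r = 15%/12 = 1.25% = 0.0125.
At €108.00/mo: n = ⌈−ln(1 − rB₀/P)/ln(1+r)⌉ = 27 payments (last €31.08); total interest = total paid − €2,407.00 = €432.08.
At €183.00/mo: 15 payments (last €84.32); total interest €239.32.
Payments saved = 27 − 15 = 12.

12 fewer payments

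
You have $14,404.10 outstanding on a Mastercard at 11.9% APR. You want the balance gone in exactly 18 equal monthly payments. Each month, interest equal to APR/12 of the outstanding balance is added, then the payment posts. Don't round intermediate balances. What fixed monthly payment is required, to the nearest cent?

$877.72

Monthly rate r = 11.9%/12 = 0.991667% = 0.00991667.
Level-payment amortization: P = B₀·r / (1 − (1+r)^(−n)) = 14404.10·0.00991667 / (1 − 1.00992^(−18)).
Denominator 1 − (1+r)^(−18) = 0.162740102.
P = 142.841 / 0.162740102 ≈ 877.72.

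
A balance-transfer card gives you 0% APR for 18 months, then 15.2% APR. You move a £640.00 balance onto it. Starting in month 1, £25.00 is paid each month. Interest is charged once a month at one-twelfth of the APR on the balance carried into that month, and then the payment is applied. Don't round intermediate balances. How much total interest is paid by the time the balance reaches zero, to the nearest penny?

Promo months 1–18 at r₀ = 0%/12 = 0; months 19+ at r₁ = 15.2%/12 = 0.0126667.
After month 18 (no interest yet): B = £640.00 − 18·£25.00 = £190.00.
Then at r₁ with £25.00/mo: n₂ = −ln(1 − r₁·B/P)/ln(1+r₁) ≈ 8.04 → 9 more payments.
Total paid = 26·£25.00 + £1.05 = £651.05; interest = £651.05 − £640.00 = £11.05.

£11.05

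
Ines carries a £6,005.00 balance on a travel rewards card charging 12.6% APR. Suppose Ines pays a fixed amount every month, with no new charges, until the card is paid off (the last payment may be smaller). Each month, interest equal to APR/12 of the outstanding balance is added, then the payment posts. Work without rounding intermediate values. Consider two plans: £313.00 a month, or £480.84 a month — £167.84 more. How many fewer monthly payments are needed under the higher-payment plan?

8 fewer payments

Monthly rate r = 12.6%/12 = 1.05% = 0.0105.
At £313.00/mo: n = ⌈−ln(1 − rB₀/P)/ln(1+r)⌉ = 22 payments (last £168.27); total interest = total paid − £6,005.00 = £736.27.
At £480.84/mo: 14 payments (last £220.36); total interest £466.28.
Payments saved = 22 − 14 = 8.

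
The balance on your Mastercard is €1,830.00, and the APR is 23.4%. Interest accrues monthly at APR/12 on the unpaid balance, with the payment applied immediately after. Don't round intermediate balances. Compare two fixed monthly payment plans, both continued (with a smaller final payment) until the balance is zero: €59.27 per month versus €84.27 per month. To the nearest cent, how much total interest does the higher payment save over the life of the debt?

Monthly rate r = 23.4%/12 = 1.95% = 0.0195.
At €59.27/mo: n = ⌈−ln(1 − rB₀/P)/ln(1+r)⌉ = 48 payments (last €42.51); total interest = total paid − €1,830.00 = €998.20.
At €84.27/mo: 29 payments (last €43.69); total interest €573.25.
Interest saved = €998.20 − €573.25 = €424.95.

€424.95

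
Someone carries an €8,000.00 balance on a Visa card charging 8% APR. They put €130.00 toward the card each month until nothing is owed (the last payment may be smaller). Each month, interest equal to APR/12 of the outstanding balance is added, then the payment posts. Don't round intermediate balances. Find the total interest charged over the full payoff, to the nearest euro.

Monthly rate r = 8%/12 = 0.666667% = 0.00666667.
Payoff takes n = ⌈−ln(1 − rB₀/P)/ln(1+r)⌉ = ⌈79.474⌉ = 80 payments; the last is €61.71.
Total paid = 79·€130.00 + €61.71 = €10,331.71.
Total interest = total paid − principal = €10,331.71 − €8,000.00 = €2,331.71.

€2,332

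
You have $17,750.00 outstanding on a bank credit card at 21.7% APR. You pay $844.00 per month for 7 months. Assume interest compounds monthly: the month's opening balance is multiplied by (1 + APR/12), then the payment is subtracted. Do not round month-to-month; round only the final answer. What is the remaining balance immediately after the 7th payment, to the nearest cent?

$13,884.14

Monthly rate r = 21.7%/12 = 1.80833% = 0.0180833.
Each month: B ← B·(1+r) − $844.00.
Month 1: interest $320.98; balance after payment $17,226.98.
Month 2: interest $311.52; balance after payment $16,694.50.
Month 3: interest $301.89; balance after payment $16,152.39.
Month 4: interest $292.09; balance after payment $15,600.48.
Month 5: interest $282.11; balance after payment $15,038.59.
Month 6: interest $271.95; balance after payment $14,466.54.
Month 7: interest $261.60; balance after payment $13,884.14.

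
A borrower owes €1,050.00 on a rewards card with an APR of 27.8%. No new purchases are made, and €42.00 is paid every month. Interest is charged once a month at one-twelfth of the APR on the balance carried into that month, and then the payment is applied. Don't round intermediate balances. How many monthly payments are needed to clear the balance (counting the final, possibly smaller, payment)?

38 payments

Monthly rate r = 27.8%/12 = 2.31667% = 0.0231667.
Recurrence: B ← B·(1+r) − €42.00.
Month 1: interest €24.33; balance after payment €1,032.33.
Month 2: interest €23.92; balance after payment €1,014.24.
Closed form: n = −ln(1 − rB₀/P)/ln(1+r) = −ln(0.42083)/ln(1.02317) ≈ 37.792, so the balance reaches zero during payment 38.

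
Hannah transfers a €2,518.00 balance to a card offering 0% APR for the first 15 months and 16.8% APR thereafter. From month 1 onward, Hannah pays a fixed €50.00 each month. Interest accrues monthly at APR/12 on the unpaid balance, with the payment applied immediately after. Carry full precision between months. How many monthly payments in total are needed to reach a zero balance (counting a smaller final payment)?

65 months

Promo months 1–15 at r₀ = 0%/12 = 0; months 16+ at r₁ = 16.8%/12 = 0.014.
After month 15 (no interest yet): B = €2,518.00 − 15·€50.00 = €1,768.00.
Then at r₁ with €50.00/mo: n₂ = −ln(1 − r₁·B/P)/ln(1+r₁) ≈ 49.15 → 50 more payments.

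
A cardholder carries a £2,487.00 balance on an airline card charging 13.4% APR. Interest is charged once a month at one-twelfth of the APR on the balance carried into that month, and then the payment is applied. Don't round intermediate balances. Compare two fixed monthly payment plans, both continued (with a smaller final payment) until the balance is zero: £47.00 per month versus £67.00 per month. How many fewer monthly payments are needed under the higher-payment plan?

32 fewer payments

Monthly rate r = 13.4%/12 = 1.11667% = 0.0111667.
At £47.00/mo: n = ⌈−ln(1 − rB₀/P)/ln(1+r)⌉ = 81 payments (last £22.80); total interest = total paid − £2,487.00 = £1,295.80.
At £67.00/mo: 49 payments (last £13.69); total interest £742.69.
Payments saved = 81 − 49 = 32.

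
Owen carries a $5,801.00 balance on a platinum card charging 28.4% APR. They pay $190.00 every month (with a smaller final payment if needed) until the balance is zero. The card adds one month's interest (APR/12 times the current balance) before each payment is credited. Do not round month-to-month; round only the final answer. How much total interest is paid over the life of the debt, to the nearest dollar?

$4,615

Monthly rate r = 28.4%/12 = 2.36667% = 0.0236667.
Payoff takes n = ⌈−ln(1 − rB₀/P)/ln(1+r)⌉ = ⌈54.817⌉ = 55 payments; the last is $155.59.
Total paid = 54·$190.00 + $155.59 = $10,415.59.
Total interest = total paid − principal = $10,415.59 − $5,801.00 = $4,614.59.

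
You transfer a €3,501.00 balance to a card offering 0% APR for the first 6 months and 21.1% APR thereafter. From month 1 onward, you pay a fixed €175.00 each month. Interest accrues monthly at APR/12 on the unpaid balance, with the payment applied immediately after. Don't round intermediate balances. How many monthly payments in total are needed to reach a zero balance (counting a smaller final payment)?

Promo months 1–6 at r₀ = 0%/12 = 0; months 7+ at r₁ = 21.1%/12 = 0.0175833.
After month 6 (no interest yet): B = €3,501.00 − 6·€175.00 = €2,451.00.
Then at r₁ with €175.00/mo: n₂ = −ln(1 − r₁·B/P)/ln(1+r₁) ≈ 16.22 → 17 more payments.

23 months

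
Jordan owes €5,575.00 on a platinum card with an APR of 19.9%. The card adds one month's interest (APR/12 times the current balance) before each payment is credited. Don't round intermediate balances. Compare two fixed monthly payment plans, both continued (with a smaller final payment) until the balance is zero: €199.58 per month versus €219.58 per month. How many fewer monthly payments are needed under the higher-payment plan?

Monthly rate r = 19.9%/12 = 1.65833% = 0.0165833.
At €199.58/mo: n = ⌈−ln(1 − rB₀/P)/ln(1+r)⌉ = 38 payments (last €165.75); total interest = total paid − €5,575.00 = €1,975.21.
At €219.58/mo: 34 payments (last €50.53); total interest €1,721.67.
Payments saved = 38 − 34 = 4.

4 fewer payments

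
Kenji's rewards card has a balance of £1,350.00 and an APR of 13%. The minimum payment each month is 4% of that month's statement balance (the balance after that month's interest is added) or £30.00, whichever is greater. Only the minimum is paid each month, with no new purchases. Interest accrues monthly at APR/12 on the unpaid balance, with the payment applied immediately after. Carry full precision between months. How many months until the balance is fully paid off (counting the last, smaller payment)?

49 months

Monthly rate r = 13%/12 = 1.08333% = 0.0108333.
While 4% of the post-interest balance exceeds £30.00, each month B ← (B·(1+r))·(1 − 0.04), i.e. B shrinks by the factor (1+r)·0.96 = 0.9704.
This holds for months 1–20. Entering month 21 the balance is £740.20; 4% of the post-interest balance is now below £30.00, so the flat £30.00 minimum applies from here.
From month 21 a fixed £30.00 at rate r clears £740.20 in 29 more payments. Total: 20 + 29 = 49 months.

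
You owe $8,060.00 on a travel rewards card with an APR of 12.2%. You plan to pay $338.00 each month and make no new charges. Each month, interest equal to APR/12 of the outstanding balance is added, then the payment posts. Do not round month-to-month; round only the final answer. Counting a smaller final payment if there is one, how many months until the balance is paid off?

28 payments

Monthly rate r = 12.2%/12 = 1.01667% = 0.0101667.
Recurrence: B ← B·(1+r) − $338.00.
Month 1: interest $81.94; balance after payment $7,803.94.
Month 2: interest $79.34; balance after payment $7,545.28.
Closed form: n = −ln(1 − rB₀/P)/ln(1+r) = −ln(0.75756)/ln(1.01017) ≈ 27.448, so the balance reaches zero during payment 28.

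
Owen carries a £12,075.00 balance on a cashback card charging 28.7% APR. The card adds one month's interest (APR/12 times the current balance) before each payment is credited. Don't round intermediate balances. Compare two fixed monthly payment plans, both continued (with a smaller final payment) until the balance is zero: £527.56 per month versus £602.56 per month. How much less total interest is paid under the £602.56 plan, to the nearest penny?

£1,059.45

Monthly rate r = 28.7%/12 = 2.39167% = 0.0239167.
At £527.56/mo: n = ⌈−ln(1 − rB₀/P)/ln(1+r)⌉ = 34 payments (last £287.65); total interest = total paid − £12,075.00 = £5,622.13.
At £602.56/mo: 28 payments (last £368.56); total interest £4,562.68.
Interest saved = £5,622.13 − £4,562.68 = £1,059.45.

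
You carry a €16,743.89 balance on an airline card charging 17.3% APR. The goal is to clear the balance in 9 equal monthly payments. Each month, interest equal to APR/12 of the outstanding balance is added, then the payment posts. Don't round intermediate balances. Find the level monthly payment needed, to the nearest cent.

€1,997.10

Monthly rate r = 17.3%/12 = 1.44167% = 0.0144167.
Level-payment amortization: P = B₀·r / (1 − (1+r)^(−n)) = 16743.89·0.0144167 / (1 − 1.01442^(−9)).
Denominator 1 − (1+r)^(−9) = 0.12087098.
P = 241.391 / 0.12087098 ≈ 1997.10.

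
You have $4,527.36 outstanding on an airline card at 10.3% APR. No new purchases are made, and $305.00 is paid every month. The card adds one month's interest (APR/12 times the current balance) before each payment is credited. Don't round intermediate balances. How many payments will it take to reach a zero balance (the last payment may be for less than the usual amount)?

16 months

Monthly rate r = 10.3%/12 = 0.858333% = 0.00858333.
Recurrence: B ← B·(1+r) − $305.00.
Month 1: interest $38.86; balance after payment $4,261.22.
Month 2: interest $36.58; balance after payment $3,992.80.
Closed form: n = −ln(1 − rB₀/P)/ln(1+r) = −ln(0.87259)/ln(1.00858) ≈ 15.946, so the balance reaches zero during payment 16.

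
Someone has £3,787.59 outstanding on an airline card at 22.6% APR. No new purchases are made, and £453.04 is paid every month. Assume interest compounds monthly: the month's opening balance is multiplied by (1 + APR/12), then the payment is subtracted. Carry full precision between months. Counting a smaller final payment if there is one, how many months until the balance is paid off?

10 months

Monthly rate r = 22.6%/12 = 1.88333% = 0.0188333.
Recurrence: B ← B·(1+r) − £453.04.
Month 1: interest £71.33; balance after payment £3,405.88.
Month 2: interest £64.14; balance after payment £3,016.99.
Closed form: n = −ln(1 − rB₀/P)/ln(1+r) = −ln(0.84255)/ln(1.01883) ≈ 9.182, so the balance reaches zero during payment 10.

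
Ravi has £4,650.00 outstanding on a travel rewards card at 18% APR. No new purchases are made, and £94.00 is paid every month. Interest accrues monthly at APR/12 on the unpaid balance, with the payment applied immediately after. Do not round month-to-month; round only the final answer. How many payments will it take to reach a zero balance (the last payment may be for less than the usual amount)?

92 months

Monthly rate r = 18%/12 = 1.5% = 0.015.
Recurrence: B ← B·(1+r) − £94.00.
Month 1: interest £69.75; balance after payment £4,625.75.
Month 2: interest £69.39; balance after payment £4,601.14.
Closed form: n = −ln(1 − rB₀/P)/ln(1+r) = −ln(0.25798)/ln(1.015) ≈ 91.001, so the balance reaches zero during payment 92.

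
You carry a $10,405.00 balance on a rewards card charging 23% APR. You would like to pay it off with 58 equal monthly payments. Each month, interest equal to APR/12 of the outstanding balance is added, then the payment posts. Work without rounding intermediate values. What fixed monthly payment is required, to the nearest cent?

Monthly rate r = 23%/12 = 1.91667% = 0.0191667.
Level-payment amortization: P = B₀·r / (1 − (1+r)^(−n)) = 10405.00·0.0191667 / (1 − 1.01917^(−58)).
Denominator 1 − (1+r)^(−58) = 0.667510632.
P = 199.429 / 0.667510632 ≈ 298.77.

$298.77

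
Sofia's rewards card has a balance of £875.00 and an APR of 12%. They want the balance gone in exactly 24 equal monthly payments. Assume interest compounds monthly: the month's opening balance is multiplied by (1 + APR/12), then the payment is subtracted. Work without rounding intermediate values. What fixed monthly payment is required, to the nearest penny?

£41.19

Monthly rate r = 12%/12 = 1% = 0.01.
Level-payment amortization: P = B₀·r / (1 − (1+r)^(−n)) = 875.00·0.01 / (1 − 1.01^(−24)).
Denominator 1 − (1+r)^(−24) = 0.212433873.
P = 8.75 / 0.212433873 ≈ 41.19.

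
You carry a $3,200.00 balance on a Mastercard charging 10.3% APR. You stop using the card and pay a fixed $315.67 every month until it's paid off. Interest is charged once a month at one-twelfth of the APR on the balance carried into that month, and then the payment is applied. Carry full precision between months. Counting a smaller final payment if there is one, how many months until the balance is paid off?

Monthly rate r = 10.3%/12 = 0.858333% = 0.00858333.
Recurrence: B ← B·(1+r) − $315.67.
Month 1: interest $27.47; balance after payment $2,911.80.
Month 2: interest $24.99; balance after payment $2,621.12.
Closed form: n = −ln(1 − rB₀/P)/ln(1+r) = −ln(0.91299)/ln(1.00858) ≈ 10.651, so the balance reaches zero during payment 11.

11 payments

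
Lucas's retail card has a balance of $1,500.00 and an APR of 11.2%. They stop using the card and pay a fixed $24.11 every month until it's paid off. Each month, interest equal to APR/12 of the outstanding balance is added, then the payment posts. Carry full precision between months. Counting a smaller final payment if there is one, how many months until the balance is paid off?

94 payments

Monthly rate r = 11.2%/12 = 0.933333% = 0.00933333.
Recurrence: B ← B·(1+r) − $24.11.
Month 1: interest $14.00; balance after payment $1,489.89.
Month 2: interest $13.91; balance after payment $1,479.69.
Closed form: n = −ln(1 − rB₀/P)/ln(1+r) = −ln(0.41933)/ln(1.00933) ≈ 93.552, so the balance reaches zero during payment 94.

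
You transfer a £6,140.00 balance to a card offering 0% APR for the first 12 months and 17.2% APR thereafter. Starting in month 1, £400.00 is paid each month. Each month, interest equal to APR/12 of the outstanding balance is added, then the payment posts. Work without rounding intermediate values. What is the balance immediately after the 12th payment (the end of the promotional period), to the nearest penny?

Promo months 1–12 at r₀ = 0%/12 = 0; months 13+ at r₁ = 17.2%/12 = 0.0143333.
After month 12 (no interest yet): B = £6,140.00 − 12·£400.00 = £1,340.00.

£1,340.00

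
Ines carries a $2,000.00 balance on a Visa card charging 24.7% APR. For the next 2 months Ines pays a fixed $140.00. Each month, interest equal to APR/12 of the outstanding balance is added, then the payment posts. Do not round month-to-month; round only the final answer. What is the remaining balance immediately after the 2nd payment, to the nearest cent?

$1,800.30

Monthly rate r = 24.7%/12 = 2.05833% = 0.0205833.
Each month: B ← B·(1+r) − $140.00.
Month 1: interest $41.17; balance after payment $1,901.17.
Month 2: interest $39.13; balance after payment $1,800.30.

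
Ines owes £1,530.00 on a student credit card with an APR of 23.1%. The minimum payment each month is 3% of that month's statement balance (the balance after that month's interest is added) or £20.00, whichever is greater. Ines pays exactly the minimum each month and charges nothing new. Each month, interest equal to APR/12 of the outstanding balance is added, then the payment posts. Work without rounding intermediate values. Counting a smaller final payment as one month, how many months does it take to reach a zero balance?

Monthly rate r = 23.1%/12 = 1.925% = 0.01925.
While 3% of the post-interest balance exceeds £20.00, each month B ← (B·(1+r))·(1 − 0.03), i.e. B shrinks by the factor (1+r)·0.97 = 0.98867.
This holds for months 1–75. Entering month 76 the balance is £651.07; 3% of the post-interest balance is now below £20.00, so the flat £20.00 minimum applies from here.
From month 76 a fixed £20.00 at rate r clears £651.07 in 52 more payments. Total: 75 + 52 = 127 months.

127 months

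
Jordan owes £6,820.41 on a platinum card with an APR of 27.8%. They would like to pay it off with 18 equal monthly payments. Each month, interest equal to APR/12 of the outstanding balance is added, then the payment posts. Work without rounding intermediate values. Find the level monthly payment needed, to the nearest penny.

Monthly rate r = 27.8%/12 = 2.31667% = 0.0231667.
Level-payment amortization: P = B₀·r / (1 − (1+r)^(−n)) = 6820.41·0.0231667 / (1 − 1.02317^(−18)).
Denominator 1 − (1+r)^(−18) = 0.337836701.
P = 158.006 / 0.337836701 ≈ 467.70.

£467.70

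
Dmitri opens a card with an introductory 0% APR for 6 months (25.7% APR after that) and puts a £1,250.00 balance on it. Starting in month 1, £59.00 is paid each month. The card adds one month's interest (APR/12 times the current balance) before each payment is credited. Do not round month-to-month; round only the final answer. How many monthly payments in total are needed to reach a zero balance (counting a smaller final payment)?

25 months

Promo months 1–6 at r₀ = 0%/12 = 0; months 7+ at r₁ = 25.7%/12 = 0.0214167.
After month 6 (no interest yet): B = £1,250.00 − 6·£59.00 = £896.00.
Then at r₁ with £59.00/mo: n₂ = −ln(1 − r₁·B/P)/ln(1+r₁) ≈ 18.56 → 19 more payments.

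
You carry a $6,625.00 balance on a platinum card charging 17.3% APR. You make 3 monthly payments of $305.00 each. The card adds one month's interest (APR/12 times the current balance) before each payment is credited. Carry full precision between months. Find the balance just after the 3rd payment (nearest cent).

Monthly rate r = 17.3%/12 = 1.44167% = 0.0144167.
Each month: B ← B·(1+r) − $305.00.
Month 1: interest $95.51; balance after payment $6,415.51.
Month 2: interest $92.49; balance after payment $6,203.00.
Month 3: interest $89.43; balance after payment $5,987.43.

$5,987.43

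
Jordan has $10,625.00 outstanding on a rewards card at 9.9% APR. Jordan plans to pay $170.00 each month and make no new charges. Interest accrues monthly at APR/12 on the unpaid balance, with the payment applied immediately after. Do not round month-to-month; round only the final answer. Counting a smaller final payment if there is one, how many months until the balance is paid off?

89 payments

Monthly rate r = 9.9%/12 = 0.825% = 0.00825.
Recurrence: B ← B·(1+r) − $170.00.
Month 1: interest $87.66; balance after payment $10,542.66.
Month 2: interest $86.98; balance after payment $10,459.63.
Closed form: n = −ln(1 − rB₀/P)/ln(1+r) = −ln(0.48438)/ln(1.00825) ≈ 88.228, so the balance reaches zero during payment 89.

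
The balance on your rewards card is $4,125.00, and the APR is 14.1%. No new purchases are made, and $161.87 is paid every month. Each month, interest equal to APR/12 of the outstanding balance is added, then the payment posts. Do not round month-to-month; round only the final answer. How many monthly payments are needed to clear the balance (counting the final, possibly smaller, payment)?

Monthly rate r = 14.1%/12 = 1.175% = 0.01175.
Recurrence: B ← B·(1+r) − $161.87.
Month 1: interest $48.47; balance after payment $4,011.60.
Month 2: interest $47.14; balance after payment $3,896.87.
Closed form: n = −ln(1 − rB₀/P)/ln(1+r) = −ln(0.70057)/ln(1.01175) ≈ 30.464, so the balance reaches zero during payment 31.

31 payments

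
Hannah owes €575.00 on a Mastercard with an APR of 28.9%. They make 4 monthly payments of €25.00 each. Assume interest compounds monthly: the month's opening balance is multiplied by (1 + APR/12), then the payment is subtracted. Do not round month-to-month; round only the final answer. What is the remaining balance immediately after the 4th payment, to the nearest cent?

Monthly rate r = 28.9%/12 = 2.40833% = 0.0240833.
Each month: B ← B·(1+r) − €25.00.
Month 1: interest €13.85; balance after payment €563.85.
Month 2: interest €13.58; balance after payment €552.43.
Month 3: interest €13.30; balance after payment €540.73.
Month 4: interest €13.02; balance after payment €528.75.

€528.75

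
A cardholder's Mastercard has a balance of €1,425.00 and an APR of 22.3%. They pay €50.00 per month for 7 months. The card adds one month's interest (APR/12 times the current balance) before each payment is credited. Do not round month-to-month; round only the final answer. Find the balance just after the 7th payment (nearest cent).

Monthly rate r = 22.3%/12 = 1.85833% = 0.0185833.
Each month: B ← B·(1+r) − €50.00.
Month 1: interest €26.48; balance after payment €1,401.48.
Month 2: interest €26.04; balance after payment €1,377.53.
Month 3: interest €25.60; balance after payment €1,353.12.
Month 4: interest €25.15; balance after payment €1,328.27.
Month 5: interest €24.68; balance after payment €1,302.95.
Month 6: interest €24.21; balance after payment €1,277.17.
Month 7: interest €23.73; balance after payment €1,250.90.

€1,250.90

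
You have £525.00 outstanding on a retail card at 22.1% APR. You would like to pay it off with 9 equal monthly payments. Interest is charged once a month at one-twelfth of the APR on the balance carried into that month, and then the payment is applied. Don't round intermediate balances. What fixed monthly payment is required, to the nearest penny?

Monthly rate r = 22.1%/12 = 1.84167% = 0.0184167.
Level-payment amortization: P = B₀·r / (1 − (1+r)^(−n)) = 525.00·0.0184167 / (1 − 1.01842^(−9)).
Denominator 1 − (1+r)^(−9) = 0.151463521.
P = 9.66875 / 0.151463521 ≈ 63.84.

£63.84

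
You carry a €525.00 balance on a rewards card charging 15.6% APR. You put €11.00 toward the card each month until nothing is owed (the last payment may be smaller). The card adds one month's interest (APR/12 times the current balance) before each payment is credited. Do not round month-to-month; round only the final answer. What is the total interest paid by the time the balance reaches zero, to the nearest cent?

€300.05

Monthly rate r = 15.6%/12 = 1.3% = 0.013.
Payoff takes n = ⌈−ln(1 − rB₀/P)/ln(1+r)⌉ = ⌈75.005⌉ = 76 payments; the last is €0.05.
Total paid = 75·€11.00 + €0.05 = €825.05.
Total interest = total paid − principal = €825.05 − €525.00 = €300.05.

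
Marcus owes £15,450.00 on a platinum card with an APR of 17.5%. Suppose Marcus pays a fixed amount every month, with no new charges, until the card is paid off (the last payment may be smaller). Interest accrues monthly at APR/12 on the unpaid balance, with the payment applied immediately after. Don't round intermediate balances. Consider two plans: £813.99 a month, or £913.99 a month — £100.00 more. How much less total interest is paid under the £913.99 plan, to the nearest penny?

Monthly rate r = 17.5%/12 = 1.45833% = 0.0145833.
At £813.99/mo: n = ⌈−ln(1 − rB₀/P)/ln(1+r)⌉ = 23 payments (last £313.61); total interest = total paid − £15,450.00 = £2,771.39.
At £913.99/mo: 20 payments (last £504.41); total interest £2,420.22.
Interest saved = £2,771.39 − £2,420.22 = £351.17.

£351.17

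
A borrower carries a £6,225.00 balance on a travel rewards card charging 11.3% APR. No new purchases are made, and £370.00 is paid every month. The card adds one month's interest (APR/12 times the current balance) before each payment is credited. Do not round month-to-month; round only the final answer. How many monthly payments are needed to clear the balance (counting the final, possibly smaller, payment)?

19 months

Monthly rate r = 11.3%/12 = 0.941667% = 0.00941667.
Recurrence: B ← B·(1+r) − £370.00.
Month 1: interest £58.62; balance after payment £5,913.62.
Month 2: interest £55.69; balance after payment £5,599.31.
Closed form: n = −ln(1 − rB₀/P)/ln(1+r) = −ln(0.84157)/ln(1.00942) ≈ 18.403, so the balance reaches zero during payment 19.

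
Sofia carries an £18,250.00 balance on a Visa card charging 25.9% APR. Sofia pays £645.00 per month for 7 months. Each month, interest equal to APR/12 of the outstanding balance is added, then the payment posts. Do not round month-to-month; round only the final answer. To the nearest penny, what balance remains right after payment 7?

Monthly rate r = 25.9%/12 = 2.15833% = 0.0215833.
Each month: B ← B·(1+r) − £645.00.
Month 1: interest £393.90; balance after payment £17,998.90.
Month 2: interest £388.48; balance after payment £17,742.37.
Month 3: interest £382.94; balance after payment £17,480.31.
Month 4: interest £377.28; balance after payment £17,212.59.
Month 5: interest £371.51; balance after payment £16,939.10.
Month 6: interest £365.60; balance after payment £16,659.70.
Month 7: interest £359.57; balance after payment £16,374.27.

£16,374.27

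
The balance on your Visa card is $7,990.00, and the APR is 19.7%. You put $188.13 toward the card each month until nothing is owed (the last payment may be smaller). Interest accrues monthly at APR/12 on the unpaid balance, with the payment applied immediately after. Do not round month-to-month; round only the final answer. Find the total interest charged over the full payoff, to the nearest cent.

$5,814.13

Monthly rate r = 19.7%/12 = 1.64167% = 0.0164167.
Payoff takes n = ⌈−ln(1 − rB₀/P)/ln(1+r)⌉ = ⌈73.374⌉ = 74 payments; the last is $70.64.
Total paid = 73·$188.13 + $70.64 = $13,804.13.
Total interest = total paid − principal = $13,804.13 − $7,990.00 = $5,814.13.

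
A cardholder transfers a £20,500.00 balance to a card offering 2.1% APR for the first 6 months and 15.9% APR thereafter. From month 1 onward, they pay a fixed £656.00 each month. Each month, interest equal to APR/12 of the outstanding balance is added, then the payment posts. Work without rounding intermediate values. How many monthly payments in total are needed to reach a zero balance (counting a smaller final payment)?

38 payments

Promo months 1–6 at r₀ = 2.1%/12 = 0.00175; months 7+ at r₁ = 15.9%/12 = 0.01325.
After month 6: iterate B ← B·(1+r₀) − £656.00 for 6 months → £16,762.93.
Then at r₁ with £656.00/mo: n₂ = −ln(1 − r₁·B/P)/ln(1+r₁) ≈ 31.40 → 32 more payments.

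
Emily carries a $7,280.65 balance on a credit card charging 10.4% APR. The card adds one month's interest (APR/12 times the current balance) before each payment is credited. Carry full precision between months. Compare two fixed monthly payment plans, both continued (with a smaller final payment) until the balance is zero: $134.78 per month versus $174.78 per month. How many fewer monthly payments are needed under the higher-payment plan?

Monthly rate r = 10.4%/12 = 0.866667% = 0.00866667.
At $134.78/mo: n = ⌈−ln(1 − rB₀/P)/ln(1+r)⌉ = 74 payments (last $23.15); total interest = total paid − $7,280.65 = $2,581.44.
At $174.78/mo: 52 payments (last $157.76); total interest $1,790.89.
Payments saved = 74 − 52 = 22.

22 fewer payments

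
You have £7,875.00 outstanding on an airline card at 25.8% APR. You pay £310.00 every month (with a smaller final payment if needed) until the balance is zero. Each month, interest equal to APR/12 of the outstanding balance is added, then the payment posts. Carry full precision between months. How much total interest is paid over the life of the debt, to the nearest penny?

Monthly rate r = 25.8%/12 = 2.15% = 0.0215.
Payoff takes n = ⌈−ln(1 − rB₀/P)/ln(1+r)⌉ = ⌈37.139⌉ = 38 payments; the last is £43.56.
Total paid = 37·£310.00 + £43.56 = £11,513.56.
Total interest = total paid − principal = £11,513.56 − £7,875.00 = £3,638.56.

£3,638.56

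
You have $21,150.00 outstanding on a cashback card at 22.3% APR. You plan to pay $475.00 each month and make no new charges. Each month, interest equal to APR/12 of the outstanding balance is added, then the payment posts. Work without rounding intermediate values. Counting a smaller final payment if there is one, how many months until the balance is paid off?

Monthly rate r = 22.3%/12 = 1.85833% = 0.0185833.
Recurrence: B ← B·(1+r) − $475.00.
Month 1: interest $393.04; balance after payment $21,068.04.
Month 2: interest $391.51; balance after payment $20,984.55.
Closed form: n = −ln(1 − rB₀/P)/ln(1+r) = −ln(0.17255)/ln(1.01858) ≈ 95.426, so the balance reaches zero during payment 96.

96 payments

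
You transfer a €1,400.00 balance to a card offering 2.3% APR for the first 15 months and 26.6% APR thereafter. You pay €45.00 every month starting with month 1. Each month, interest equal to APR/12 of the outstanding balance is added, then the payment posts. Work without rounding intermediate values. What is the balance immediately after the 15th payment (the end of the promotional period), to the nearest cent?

€756.66

Promo months 1–15 at r₀ = 2.3%/12 = 0.00191667; months 16+ at r₁ = 26.6%/12 = 0.0221667.
After month 15: iterate B ← B·(1+r₀) − €45.00 for 15 months → €756.66.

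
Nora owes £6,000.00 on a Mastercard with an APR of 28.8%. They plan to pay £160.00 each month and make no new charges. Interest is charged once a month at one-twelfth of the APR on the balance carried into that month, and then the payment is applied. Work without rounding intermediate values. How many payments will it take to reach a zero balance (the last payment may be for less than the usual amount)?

Monthly rate r = 28.8%/12 = 2.4% = 0.024.
Recurrence: B ← B·(1+r) − £160.00.
Month 1: interest £144.00; balance after payment £5,984.00.
Month 2: interest £143.62; balance after payment £5,967.62.
Closed form: n = −ln(1 − rB₀/P)/ln(1+r) = −ln(0.1)/ln(1.024) ≈ 97.088, so the balance reaches zero during payment 98.

98 payments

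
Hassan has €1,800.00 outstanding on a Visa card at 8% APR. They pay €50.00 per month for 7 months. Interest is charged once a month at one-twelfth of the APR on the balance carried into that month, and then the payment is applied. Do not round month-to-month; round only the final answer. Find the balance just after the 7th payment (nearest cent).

€1,528.62

Monthly rate r = 8%/12 = 0.666667% = 0.00666667.
Each month: B ← B·(1+r) − €50.00.
Month 1: interest €12.00; balance after payment €1,762.00.
Month 2: interest €11.75; balance after payment €1,723.75.
Month 3: interest €11.49; balance after payment €1,685.24.
Month 4: interest €11.23; balance after payment €1,646.47.
Month 5: interest €10.98; balance after payment €1,607.45.
Month 6: interest €10.72; balance after payment €1,568.17.
Month 7: interest €10.45; balance after payment €1,528.62.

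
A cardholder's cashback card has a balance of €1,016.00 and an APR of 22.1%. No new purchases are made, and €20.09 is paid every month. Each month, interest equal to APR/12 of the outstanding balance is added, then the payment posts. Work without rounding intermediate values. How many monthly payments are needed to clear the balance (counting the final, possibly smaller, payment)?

147 payments

Monthly rate r = 22.1%/12 = 1.84167% = 0.0184167.
Recurrence: B ← B·(1+r) − €20.09.
Month 1: interest €18.71; balance after payment €1,014.62.
Month 2: interest €18.69; balance after payment €1,013.22.
Closed form: n = −ln(1 − rB₀/P)/ln(1+r) = −ln(0.068625)/ln(1.01842) ≈ 146.807, so the balance reaches zero during payment 147.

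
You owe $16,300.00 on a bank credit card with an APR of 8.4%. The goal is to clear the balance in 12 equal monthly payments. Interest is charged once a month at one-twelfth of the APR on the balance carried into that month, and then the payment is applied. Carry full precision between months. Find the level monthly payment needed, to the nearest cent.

$1,420.93

Monthly rate r = 8.4%/12 = 0.7% = 0.007.
Level-payment amortization: P = B₀·r / (1 − (1+r)^(−n)) = 16300.00·0.007 / (1 − 1.007^(−12)).
Denominator 1 − (1+r)^(−12) = 0.0802996466.
P = 114.1 / 0.0802996466 ≈ 1420.93.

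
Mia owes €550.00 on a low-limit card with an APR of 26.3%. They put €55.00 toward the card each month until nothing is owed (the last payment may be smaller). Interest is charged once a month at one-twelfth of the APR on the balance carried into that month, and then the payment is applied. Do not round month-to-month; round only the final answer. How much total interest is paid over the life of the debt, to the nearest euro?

Monthly rate r = 26.3%/12 = 2.19167% = 0.0219167.
Payoff takes n = ⌈−ln(1 − rB₀/P)/ln(1+r)⌉ = ⌈11.411⌉ = 12 payments; the last is €22.76.
Total paid = 11·€55.00 + €22.76 = €627.76.
Total interest = total paid − principal = €627.76 − €550.00 = €77.76.

€78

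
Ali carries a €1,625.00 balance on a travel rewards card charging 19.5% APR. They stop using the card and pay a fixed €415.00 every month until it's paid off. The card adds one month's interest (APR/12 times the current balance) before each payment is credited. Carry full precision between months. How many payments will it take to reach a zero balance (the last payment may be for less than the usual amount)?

Monthly rate r = 19.5%/12 = 1.625% = 0.01625.
Recurrence: B ← B·(1+r) − €415.00.
Month 1: interest €26.41; balance after payment €1,236.41.
Month 2: interest €20.09; balance after payment €841.50.
Month 3: interest €13.67; balance after payment €440.17.
Month 4: interest €7.15; balance after payment €32.32.
Month 5: interest €0.53; balance after payment €0.00.

5 months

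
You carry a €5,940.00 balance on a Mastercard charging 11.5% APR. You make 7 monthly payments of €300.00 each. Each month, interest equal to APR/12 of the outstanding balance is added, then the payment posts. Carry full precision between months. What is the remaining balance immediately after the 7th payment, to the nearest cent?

€4,188.77

Monthly rate r = 11.5%/12 = 0.958333% = 0.00958333.
Each month: B ← B·(1+r) − €300.00.
Month 1: interest €56.92; balance after payment €5,696.93.
Month 2: interest €54.60; balance after payment €5,451.52.
Month 3: interest €52.24; balance after payment €5,203.76.
Month 4: interest €49.87; balance after payment €4,953.63.
Month 5: interest €47.47; balance after payment €4,701.11.
Month 6: interest €45.05; balance after payment €4,446.16.
Month 7: interest €42.61; balance after payment €4,188.77.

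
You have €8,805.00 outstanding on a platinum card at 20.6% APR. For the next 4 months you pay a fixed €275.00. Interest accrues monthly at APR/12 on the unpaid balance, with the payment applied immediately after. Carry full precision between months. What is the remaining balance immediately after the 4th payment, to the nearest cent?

€8,296.71

Monthly rate r = 20.6%/12 = 1.71667% = 0.0171667.
Each month: B ← B·(1+r) − €275.00.
Month 1: interest €151.15; balance after payment €8,681.15.
Month 2: interest €149.03; balance after payment €8,555.18.
Month 3: interest €146.86; balance after payment €8,427.04.
Month 4: interest €144.66; balance after payment €8,296.71.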